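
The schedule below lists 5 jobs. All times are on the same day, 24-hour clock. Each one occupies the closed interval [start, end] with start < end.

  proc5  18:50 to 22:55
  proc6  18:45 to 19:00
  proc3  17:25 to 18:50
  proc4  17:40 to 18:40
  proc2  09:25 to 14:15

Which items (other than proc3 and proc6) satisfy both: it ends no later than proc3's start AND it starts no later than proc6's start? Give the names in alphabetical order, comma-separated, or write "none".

proc2

Conditions: its end is no later than proc3's start (X.end <= 17:25) AND its start is no later than proc6's start (X.start <= 18:45).
proc2: end 14:15 <= 17:25? ✓; start 09:25 <= 18:45? ✓ → yes.
proc4: end 18:40 <= 17:25? ✗; start 17:40 <= 18:45? ✓ → no.
proc5: end 22:55 <= 17:25? ✗; start 18:50 <= 18:45? ✗ → no.
Result: proc2.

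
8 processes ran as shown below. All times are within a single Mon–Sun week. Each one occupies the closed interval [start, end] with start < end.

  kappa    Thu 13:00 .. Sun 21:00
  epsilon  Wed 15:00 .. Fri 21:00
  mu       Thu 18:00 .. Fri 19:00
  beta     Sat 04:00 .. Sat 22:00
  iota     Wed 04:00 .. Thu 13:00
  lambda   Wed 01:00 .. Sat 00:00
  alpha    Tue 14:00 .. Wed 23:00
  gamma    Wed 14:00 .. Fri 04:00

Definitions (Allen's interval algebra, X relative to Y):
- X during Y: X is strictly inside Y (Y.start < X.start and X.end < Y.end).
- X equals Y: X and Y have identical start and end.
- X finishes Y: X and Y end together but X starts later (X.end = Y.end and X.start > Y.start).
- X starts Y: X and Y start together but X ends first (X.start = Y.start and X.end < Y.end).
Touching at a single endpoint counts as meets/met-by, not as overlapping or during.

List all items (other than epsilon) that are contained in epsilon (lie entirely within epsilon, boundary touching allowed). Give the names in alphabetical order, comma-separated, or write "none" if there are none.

Target epsilon = [Wed 15:00, Fri 21:00].
alpha [Tue 14:00, Wed 23:00] → overlaps → no.
beta [Sat 04:00, Sat 22:00] → after → no.
gamma [Wed 14:00, Fri 04:00] → overlaps → no.
iota [Wed 04:00, Thu 13:00] → overlaps → no.
kappa [Thu 13:00, Sun 21:00] → overlapped-by → no.
lambda [Wed 01:00, Sat 00:00] → contains → no.
mu [Thu 18:00, Fri 19:00] → during → yes.
Result: mu.

mu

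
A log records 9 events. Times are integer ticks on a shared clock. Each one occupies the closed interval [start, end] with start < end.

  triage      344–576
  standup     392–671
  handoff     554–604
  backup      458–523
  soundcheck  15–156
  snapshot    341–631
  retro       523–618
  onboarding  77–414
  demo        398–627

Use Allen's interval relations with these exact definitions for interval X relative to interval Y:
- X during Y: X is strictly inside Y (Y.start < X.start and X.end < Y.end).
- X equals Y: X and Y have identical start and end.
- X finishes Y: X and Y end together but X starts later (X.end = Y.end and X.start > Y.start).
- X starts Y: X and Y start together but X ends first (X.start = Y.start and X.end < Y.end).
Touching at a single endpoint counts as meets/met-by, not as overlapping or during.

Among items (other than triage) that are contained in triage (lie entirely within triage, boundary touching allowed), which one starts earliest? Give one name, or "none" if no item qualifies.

Target triage = [344, 576].
backup [458, 523] → during → candidate.
demo [398, 627] → overlapped-by → excluded.
handoff [554, 604] → overlapped-by → excluded.
onboarding [77, 414] → overlaps → excluded.
retro [523, 618] → overlapped-by → excluded.
snapshot [341, 631] → contains → excluded.
soundcheck [15, 156] → before → excluded.
standup [392, 671] → overlapped-by → excluded.
Among candidates, earliest start is 458 → backup.

backup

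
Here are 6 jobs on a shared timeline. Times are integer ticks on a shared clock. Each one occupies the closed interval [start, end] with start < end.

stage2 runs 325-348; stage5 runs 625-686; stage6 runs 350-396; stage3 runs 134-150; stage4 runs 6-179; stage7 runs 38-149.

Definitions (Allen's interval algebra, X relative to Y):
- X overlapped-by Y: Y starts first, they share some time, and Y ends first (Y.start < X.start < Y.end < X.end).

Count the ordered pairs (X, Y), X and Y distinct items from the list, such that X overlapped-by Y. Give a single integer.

1

Checking all 30 ordered pairs for relation 'overlapped-by'; matching pairs in alphabetical order:
(stage3, stage7): stage3 overlapped-by stage7 ✓
Count: 1.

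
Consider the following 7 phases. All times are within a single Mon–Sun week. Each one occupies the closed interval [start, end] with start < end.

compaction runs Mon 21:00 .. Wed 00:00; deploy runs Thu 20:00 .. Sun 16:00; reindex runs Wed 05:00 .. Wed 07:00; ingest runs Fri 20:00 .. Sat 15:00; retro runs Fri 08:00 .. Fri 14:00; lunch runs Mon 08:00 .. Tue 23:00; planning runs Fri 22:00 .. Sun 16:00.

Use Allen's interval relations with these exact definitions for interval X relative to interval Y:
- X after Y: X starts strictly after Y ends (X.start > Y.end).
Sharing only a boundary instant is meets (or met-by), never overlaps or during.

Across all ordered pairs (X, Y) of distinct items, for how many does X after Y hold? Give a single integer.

16

Checking all 42 ordered pairs for relation 'after'; matching pairs in alphabetical order:
(deploy, compaction): deploy after compaction ✓
(deploy, lunch): deploy after lunch ✓
(deploy, reindex): deploy after reindex ✓
(ingest, compaction): ingest after compaction ✓
(ingest, lunch): ingest after lunch ✓
(ingest, reindex): ingest after reindex ✓
(ingest, retro): ingest after retro ✓
(planning, compaction): planning after compaction ✓
(planning, lunch): planning after lunch ✓
(planning, reindex): planning after reindex ✓
(planning, retro): planning after retro ✓
(reindex, compaction): reindex after compaction ✓
(reindex, lunch): reindex after lunch ✓
(retro, compaction): retro after compaction ✓
(retro, lunch): retro after lunch ✓
(retro, reindex): retro after reindex ✓
Count: 16.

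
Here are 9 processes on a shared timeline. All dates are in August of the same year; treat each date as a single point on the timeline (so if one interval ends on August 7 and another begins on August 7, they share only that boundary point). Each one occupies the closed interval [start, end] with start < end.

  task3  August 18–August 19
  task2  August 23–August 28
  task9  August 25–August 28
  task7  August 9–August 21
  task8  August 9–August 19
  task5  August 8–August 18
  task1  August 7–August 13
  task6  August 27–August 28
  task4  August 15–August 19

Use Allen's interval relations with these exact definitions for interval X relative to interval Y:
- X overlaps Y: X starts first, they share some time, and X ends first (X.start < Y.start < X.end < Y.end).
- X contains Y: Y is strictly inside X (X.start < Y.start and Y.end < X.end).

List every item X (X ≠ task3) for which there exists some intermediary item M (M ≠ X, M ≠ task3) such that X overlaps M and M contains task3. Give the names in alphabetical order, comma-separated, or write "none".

Target task3 = [August 18, August 19].
Intermediaries M with M contains task3: task7.
Via task7 — items with X overlaps task7: task1, task5.
Union: task1, task5.

task1, task5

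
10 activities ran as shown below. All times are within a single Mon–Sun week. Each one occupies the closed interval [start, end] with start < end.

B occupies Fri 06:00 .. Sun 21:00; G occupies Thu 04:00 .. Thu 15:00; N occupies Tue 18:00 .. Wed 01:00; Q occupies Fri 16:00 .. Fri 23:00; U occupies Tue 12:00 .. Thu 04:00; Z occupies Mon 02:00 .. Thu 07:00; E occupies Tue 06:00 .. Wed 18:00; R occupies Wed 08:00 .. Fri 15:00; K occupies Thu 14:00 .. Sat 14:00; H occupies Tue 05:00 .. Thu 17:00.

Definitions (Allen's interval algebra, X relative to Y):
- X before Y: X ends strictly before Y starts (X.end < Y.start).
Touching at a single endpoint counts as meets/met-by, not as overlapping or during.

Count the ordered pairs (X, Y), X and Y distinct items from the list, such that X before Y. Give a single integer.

20

Checking all 90 ordered pairs for relation 'before'; matching pairs in alphabetical order:
(E, B): E before B ✓
(E, G): E before G ✓
(E, K): E before K ✓
(E, Q): E before Q ✓
(G, B): G before B ✓
(G, Q): G before Q ✓
(H, B): H before B ✓
(H, Q): H before Q ✓
(N, B): N before B ✓
(N, G): N before G ✓
(N, K): N before K ✓
(N, Q): N before Q ✓
(N, R): N before R ✓
(R, Q): R before Q ✓
(U, B): U before B ✓
(U, K): U before K ✓
(U, Q): U before Q ✓
(Z, B): Z before B ✓
(Z, K): Z before K ✓
(Z, Q): Z before Q ✓
Count: 20.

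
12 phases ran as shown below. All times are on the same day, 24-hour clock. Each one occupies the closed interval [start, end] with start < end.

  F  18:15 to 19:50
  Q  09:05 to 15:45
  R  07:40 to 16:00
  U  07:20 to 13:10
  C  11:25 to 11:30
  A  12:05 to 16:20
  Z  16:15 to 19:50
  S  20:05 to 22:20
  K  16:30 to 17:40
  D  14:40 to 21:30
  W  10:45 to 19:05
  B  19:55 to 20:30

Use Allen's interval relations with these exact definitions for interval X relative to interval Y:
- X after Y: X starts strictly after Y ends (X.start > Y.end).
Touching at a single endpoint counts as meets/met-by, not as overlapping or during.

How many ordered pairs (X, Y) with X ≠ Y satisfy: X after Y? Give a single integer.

36

Checking all 132 ordered pairs for relation 'after'; matching pairs in alphabetical order:
(A, C): A after C ✓
(B, A): B after A ✓
(B, C): B after C ✓
(B, F): B after F ✓
(B, K): B after K ✓
(B, Q): B after Q ✓
(B, R): B after R ✓
(B, U): B after U ✓
(B, W): B after W ✓
(B, Z): B after Z ✓
(D, C): D after C ✓
(D, U): D after U ✓
(F, A): F after A ✓
(F, C): F after C ✓
(F, K): F after K ✓
(F, Q): F after Q ✓
(F, R): F after R ✓
(F, U): F after U ✓
(K, A): K after A ✓
(K, C): K after C ✓
(K, Q): K after Q ✓
(K, R): K after R ✓
(K, U): K after U ✓
(S, A): S after A ✓
... plus 12 further pairs not listed.
Count: 36.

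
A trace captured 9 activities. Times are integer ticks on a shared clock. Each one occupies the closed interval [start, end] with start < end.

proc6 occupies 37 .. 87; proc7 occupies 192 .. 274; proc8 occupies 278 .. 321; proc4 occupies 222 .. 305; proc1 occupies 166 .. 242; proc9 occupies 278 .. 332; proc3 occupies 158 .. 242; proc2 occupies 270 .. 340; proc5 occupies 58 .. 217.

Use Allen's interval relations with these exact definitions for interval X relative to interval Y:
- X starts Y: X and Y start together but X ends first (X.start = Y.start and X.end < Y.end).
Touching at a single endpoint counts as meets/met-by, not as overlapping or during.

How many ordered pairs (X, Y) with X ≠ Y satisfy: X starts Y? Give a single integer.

Checking all 72 ordered pairs for relation 'starts'; matching pairs in alphabetical order:
(proc8, proc9): proc8 starts proc9 ✓
Count: 1.

1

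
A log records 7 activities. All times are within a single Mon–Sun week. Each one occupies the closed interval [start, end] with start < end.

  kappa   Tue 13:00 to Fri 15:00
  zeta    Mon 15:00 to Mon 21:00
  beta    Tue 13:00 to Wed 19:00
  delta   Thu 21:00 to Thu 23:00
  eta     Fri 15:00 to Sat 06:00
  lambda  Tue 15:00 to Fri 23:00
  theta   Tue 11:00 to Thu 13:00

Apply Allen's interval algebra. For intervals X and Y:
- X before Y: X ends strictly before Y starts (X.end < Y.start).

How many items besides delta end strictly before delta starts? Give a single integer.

Target delta = [Thu 21:00, Thu 23:00].
beta [Tue 13:00, Wed 19:00] → before → counts.
eta [Fri 15:00, Sat 06:00] → after → no.
kappa [Tue 13:00, Fri 15:00] → contains → no.
lambda [Tue 15:00, Fri 23:00] → contains → no.
theta [Tue 11:00, Thu 13:00] → before → counts.
zeta [Mon 15:00, Mon 21:00] → before → counts.
Total: 3.

3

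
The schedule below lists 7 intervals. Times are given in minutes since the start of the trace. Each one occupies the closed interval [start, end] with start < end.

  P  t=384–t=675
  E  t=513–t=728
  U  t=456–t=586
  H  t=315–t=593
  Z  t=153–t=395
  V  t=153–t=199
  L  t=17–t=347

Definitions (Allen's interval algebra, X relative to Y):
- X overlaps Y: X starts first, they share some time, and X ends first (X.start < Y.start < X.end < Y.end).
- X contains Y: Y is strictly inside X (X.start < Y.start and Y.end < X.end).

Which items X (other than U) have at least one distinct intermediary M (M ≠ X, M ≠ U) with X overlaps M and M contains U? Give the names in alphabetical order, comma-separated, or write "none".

Target U = [t=456, t=586].
Intermediaries M with M contains U: H, P.
Via H — items with X overlaps H: L, Z.
Via P — items with X overlaps P: H, Z.
Union: H, L, Z.

H, L, Z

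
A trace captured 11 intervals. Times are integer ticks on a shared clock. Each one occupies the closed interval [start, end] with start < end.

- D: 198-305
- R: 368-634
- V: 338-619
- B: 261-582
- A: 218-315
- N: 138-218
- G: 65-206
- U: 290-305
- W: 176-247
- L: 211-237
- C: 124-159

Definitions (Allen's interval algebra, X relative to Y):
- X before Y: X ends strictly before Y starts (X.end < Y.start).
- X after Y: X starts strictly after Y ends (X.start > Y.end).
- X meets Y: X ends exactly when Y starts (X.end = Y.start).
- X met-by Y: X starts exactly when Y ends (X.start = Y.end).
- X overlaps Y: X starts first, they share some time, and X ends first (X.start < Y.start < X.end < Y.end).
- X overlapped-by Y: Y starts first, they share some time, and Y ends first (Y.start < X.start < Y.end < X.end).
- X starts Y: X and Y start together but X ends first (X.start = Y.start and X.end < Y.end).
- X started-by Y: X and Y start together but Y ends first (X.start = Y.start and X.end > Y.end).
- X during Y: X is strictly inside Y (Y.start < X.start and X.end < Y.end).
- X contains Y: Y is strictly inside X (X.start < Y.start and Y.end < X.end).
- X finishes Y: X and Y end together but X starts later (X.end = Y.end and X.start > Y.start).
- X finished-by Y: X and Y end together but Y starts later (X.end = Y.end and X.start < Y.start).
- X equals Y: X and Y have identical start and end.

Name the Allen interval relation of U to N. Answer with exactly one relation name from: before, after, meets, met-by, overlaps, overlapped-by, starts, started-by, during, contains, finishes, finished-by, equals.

after

U = [290, 305]; N = [138, 218].
Compare endpoints: U.start > N.start, U.start > N.end, U.end > N.start, U.end > N.end.
That pattern is 'after'.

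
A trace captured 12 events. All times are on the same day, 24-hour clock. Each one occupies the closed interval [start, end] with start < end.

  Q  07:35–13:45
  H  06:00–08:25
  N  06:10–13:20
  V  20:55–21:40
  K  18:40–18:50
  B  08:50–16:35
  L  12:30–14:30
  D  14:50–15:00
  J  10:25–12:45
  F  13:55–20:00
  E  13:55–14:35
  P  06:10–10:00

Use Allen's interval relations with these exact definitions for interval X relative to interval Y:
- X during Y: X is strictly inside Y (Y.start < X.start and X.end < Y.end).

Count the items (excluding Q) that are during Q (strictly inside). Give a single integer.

1

Target Q = [07:35, 13:45].
B [08:50, 16:35] → overlapped-by → no.
D [14:50, 15:00] → after → no.
E [13:55, 14:35] → after → no.
F [13:55, 20:00] → after → no.
H [06:00, 08:25] → overlaps → no.
J [10:25, 12:45] → during → counts.
K [18:40, 18:50] → after → no.
L [12:30, 14:30] → overlapped-by → no.
N [06:10, 13:20] → overlaps → no.
P [06:10, 10:00] → overlaps → no.
V [20:55, 21:40] → after → no.
Total: 1.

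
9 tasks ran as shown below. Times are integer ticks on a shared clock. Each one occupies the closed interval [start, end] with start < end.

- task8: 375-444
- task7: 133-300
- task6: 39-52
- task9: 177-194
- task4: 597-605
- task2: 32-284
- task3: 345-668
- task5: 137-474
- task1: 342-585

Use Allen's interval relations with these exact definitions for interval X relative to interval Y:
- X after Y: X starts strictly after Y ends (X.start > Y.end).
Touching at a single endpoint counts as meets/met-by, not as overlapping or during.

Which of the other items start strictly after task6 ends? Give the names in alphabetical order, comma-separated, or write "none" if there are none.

Target task6 = [39, 52].
task1 [342, 585] → after → yes.
task2 [32, 284] → contains → no.
task3 [345, 668] → after → yes.
task4 [597, 605] → after → yes.
task5 [137, 474] → after → yes.
task7 [133, 300] → after → yes.
task8 [375, 444] → after → yes.
task9 [177, 194] → after → yes.
Result: task1, task3, task4, task5, task7, task8, task9.

task1, task3, task4, task5, task7, task8, task9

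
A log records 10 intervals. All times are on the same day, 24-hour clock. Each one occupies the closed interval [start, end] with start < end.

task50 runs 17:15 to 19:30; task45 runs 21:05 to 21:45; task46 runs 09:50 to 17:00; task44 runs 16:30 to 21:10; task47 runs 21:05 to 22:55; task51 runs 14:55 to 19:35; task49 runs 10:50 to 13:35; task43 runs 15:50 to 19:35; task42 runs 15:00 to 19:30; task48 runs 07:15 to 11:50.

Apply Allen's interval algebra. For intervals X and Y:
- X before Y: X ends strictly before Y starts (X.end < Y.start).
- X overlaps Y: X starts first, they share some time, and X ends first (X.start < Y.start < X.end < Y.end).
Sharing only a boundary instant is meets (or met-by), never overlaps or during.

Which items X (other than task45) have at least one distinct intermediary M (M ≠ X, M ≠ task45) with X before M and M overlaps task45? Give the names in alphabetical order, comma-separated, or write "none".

task48, task49

Target task45 = [21:05, 21:45].
Intermediaries M with M overlaps task45: task44.
Via task44 — items with X before task44: task48, task49.
Union: task48, task49.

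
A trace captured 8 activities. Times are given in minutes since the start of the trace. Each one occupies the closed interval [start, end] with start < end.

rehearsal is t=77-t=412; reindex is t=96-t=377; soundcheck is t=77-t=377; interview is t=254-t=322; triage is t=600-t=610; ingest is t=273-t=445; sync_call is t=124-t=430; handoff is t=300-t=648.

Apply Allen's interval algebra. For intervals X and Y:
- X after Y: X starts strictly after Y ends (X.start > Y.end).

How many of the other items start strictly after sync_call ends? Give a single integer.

1

Target sync_call = [t=124, t=430].
handoff [t=300, t=648] → overlapped-by → no.
ingest [t=273, t=445] → overlapped-by → no.
interview [t=254, t=322] → during → no.
rehearsal [t=77, t=412] → overlaps → no.
reindex [t=96, t=377] → overlaps → no.
soundcheck [t=77, t=377] → overlaps → no.
triage [t=600, t=610] → after → counts.
Total: 1.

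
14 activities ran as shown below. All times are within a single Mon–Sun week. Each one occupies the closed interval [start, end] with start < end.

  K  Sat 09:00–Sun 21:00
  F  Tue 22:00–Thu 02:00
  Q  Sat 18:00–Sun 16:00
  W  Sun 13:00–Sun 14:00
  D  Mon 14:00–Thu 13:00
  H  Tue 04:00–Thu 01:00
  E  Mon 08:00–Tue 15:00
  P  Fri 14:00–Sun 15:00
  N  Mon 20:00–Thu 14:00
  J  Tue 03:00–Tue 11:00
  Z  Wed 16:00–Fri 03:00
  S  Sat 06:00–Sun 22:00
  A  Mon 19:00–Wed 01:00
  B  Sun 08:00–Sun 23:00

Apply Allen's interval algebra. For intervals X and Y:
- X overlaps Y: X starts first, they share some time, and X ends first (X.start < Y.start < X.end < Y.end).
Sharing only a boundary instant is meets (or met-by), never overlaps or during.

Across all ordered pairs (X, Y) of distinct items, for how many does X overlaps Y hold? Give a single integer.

Checking all 182 ordered pairs for relation 'overlaps'; matching pairs in alphabetical order:
(A, F): A overlaps F ✓
(A, H): A overlaps H ✓
(A, N): A overlaps N ✓
(D, N): D overlaps N ✓
(D, Z): D overlaps Z ✓
(E, A): E overlaps A ✓
(E, D): E overlaps D ✓
(E, H): E overlaps H ✓
(E, N): E overlaps N ✓
(F, Z): F overlaps Z ✓
(H, F): H overlaps F ✓
(H, Z): H overlaps Z ✓
(J, H): J overlaps H ✓
(K, B): K overlaps B ✓
(N, Z): N overlaps Z ✓
(P, B): P overlaps B ✓
(P, K): P overlaps K ✓
(P, Q): P overlaps Q ✓
(P, S): P overlaps S ✓
(Q, B): Q overlaps B ✓
(S, B): S overlaps B ✓
Count: 21.

21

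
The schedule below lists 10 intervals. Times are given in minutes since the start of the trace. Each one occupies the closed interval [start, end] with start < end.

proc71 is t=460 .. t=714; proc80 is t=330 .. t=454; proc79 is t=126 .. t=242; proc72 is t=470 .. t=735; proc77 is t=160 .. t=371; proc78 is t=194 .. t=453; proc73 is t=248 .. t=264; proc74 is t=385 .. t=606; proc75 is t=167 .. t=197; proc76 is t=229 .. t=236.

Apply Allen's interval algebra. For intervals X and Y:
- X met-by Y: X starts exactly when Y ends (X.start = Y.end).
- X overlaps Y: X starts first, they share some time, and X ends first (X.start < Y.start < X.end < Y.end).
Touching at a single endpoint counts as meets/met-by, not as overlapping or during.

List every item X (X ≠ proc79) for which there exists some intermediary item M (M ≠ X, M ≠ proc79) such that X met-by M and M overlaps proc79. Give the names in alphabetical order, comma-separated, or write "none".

Target proc79 = [t=126, t=242].
Intermediaries M with M overlaps proc79: none.
Union: none.

none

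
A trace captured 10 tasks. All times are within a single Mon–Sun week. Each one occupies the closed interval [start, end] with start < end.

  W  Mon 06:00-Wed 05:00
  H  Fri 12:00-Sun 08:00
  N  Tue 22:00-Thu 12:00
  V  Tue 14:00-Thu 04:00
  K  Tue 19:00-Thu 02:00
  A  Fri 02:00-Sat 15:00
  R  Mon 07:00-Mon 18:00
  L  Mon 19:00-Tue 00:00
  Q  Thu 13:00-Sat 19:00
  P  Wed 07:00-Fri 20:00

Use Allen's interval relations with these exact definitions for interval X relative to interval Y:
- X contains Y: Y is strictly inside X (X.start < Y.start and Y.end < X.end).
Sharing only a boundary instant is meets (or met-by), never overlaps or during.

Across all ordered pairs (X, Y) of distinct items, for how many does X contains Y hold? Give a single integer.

Checking all 90 ordered pairs for relation 'contains'; matching pairs in alphabetical order:
(Q, A): Q contains A ✓
(V, K): V contains K ✓
(W, L): W contains L ✓
(W, R): W contains R ✓
Count: 4.

4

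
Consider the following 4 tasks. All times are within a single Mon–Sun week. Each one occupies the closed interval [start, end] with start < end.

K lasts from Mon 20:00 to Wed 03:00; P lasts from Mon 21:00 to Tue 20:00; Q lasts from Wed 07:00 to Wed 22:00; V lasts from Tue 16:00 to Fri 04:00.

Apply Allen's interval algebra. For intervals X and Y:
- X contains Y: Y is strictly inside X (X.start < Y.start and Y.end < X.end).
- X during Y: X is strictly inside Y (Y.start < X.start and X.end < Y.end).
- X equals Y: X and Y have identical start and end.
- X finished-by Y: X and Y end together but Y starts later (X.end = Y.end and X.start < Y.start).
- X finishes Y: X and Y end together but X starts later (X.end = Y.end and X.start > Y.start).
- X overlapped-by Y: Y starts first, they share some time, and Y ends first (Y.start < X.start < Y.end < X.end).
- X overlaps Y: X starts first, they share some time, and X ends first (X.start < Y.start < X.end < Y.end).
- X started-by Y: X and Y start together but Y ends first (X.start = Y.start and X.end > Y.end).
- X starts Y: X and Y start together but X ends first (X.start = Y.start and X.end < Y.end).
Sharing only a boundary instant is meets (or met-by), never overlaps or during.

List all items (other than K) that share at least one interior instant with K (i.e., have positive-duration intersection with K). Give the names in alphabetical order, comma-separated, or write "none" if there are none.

Target K = [Mon 20:00, Wed 03:00].
P [Mon 21:00, Tue 20:00] → during → yes.
Q [Wed 07:00, Wed 22:00] → after → no.
V [Tue 16:00, Fri 04:00] → overlapped-by → yes.
Result: P, V.

P, V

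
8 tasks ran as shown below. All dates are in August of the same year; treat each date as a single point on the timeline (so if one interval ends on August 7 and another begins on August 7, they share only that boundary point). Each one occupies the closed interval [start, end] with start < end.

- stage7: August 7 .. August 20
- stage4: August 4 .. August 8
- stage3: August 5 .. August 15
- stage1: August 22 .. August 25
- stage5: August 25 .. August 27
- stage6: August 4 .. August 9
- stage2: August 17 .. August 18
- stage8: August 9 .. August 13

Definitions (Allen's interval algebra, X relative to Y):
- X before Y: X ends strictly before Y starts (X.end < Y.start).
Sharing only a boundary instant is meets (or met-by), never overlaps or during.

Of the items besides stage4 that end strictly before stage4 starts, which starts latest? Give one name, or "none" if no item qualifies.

none

Target stage4 = [August 4, August 8].
stage1 [August 22, August 25] → after → excluded.
stage2 [August 17, August 18] → after → excluded.
stage3 [August 5, August 15] → overlapped-by → excluded.
stage5 [August 25, August 27] → after → excluded.
stage6 [August 4, August 9] → started-by → excluded.
stage7 [August 7, August 20] → overlapped-by → excluded.
stage8 [August 9, August 13] → after → excluded.
No candidates → none.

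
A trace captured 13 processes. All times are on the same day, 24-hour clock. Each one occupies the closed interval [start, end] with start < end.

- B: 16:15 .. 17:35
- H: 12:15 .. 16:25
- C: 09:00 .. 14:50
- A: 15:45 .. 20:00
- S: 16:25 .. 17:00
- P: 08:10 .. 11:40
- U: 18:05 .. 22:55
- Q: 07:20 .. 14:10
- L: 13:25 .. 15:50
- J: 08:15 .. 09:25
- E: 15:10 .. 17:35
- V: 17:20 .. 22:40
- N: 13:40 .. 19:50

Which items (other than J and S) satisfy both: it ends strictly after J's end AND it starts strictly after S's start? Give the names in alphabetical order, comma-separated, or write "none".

Conditions: its end is strictly after J's end (X.end > 09:25) AND its start is strictly after S's start (X.start > 16:25).
A: end 20:00 > 09:25? ✓; start 15:45 > 16:25? ✗ → no.
B: end 17:35 > 09:25? ✓; start 16:15 > 16:25? ✗ → no.
C: end 14:50 > 09:25? ✓; start 09:00 > 16:25? ✗ → no.
E: end 17:35 > 09:25? ✓; start 15:10 > 16:25? ✗ → no.
H: end 16:25 > 09:25? ✓; start 12:15 > 16:25? ✗ → no.
L: end 15:50 > 09:25? ✓; start 13:25 > 16:25? ✗ → no.
N: end 19:50 > 09:25? ✓; start 13:40 > 16:25? ✗ → no.
P: end 11:40 > 09:25? ✓; start 08:10 > 16:25? ✗ → no.
Q: end 14:10 > 09:25? ✓; start 07:20 > 16:25? ✗ → no.
U: end 22:55 > 09:25? ✓; start 18:05 > 16:25? ✓ → yes.
V: end 22:40 > 09:25? ✓; start 17:20 > 16:25? ✓ → yes.
Result: U, V.

U, V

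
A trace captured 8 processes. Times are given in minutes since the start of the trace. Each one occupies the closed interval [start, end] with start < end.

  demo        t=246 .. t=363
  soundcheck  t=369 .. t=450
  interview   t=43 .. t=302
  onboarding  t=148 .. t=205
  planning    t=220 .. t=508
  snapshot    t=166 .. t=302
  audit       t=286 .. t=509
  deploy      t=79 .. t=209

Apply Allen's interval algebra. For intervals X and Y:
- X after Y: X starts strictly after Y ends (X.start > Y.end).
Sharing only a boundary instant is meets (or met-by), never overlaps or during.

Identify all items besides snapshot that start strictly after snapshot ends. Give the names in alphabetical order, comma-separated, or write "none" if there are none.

soundcheck

Target snapshot = [t=166, t=302].
audit [t=286, t=509] → overlapped-by → no.
demo [t=246, t=363] → overlapped-by → no.
deploy [t=79, t=209] → overlaps → no.
interview [t=43, t=302] → finished-by → no.
onboarding [t=148, t=205] → overlaps → no.
planning [t=220, t=508] → overlapped-by → no.
soundcheck [t=369, t=450] → after → yes.
Result: soundcheck.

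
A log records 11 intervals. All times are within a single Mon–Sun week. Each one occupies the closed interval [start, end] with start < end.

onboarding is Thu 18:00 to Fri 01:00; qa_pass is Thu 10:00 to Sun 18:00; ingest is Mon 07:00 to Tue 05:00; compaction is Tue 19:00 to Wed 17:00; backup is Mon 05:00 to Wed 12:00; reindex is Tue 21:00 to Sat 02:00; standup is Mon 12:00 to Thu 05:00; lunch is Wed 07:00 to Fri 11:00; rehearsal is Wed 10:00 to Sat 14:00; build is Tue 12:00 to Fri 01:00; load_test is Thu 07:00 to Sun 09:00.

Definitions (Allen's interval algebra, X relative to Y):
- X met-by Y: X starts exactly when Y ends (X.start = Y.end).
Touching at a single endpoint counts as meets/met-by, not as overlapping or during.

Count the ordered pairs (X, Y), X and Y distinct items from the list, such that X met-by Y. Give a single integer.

Checking all 110 ordered pairs for relation 'met-by'; matching pairs in alphabetical order:
No pair satisfies it.
Count: 0.

0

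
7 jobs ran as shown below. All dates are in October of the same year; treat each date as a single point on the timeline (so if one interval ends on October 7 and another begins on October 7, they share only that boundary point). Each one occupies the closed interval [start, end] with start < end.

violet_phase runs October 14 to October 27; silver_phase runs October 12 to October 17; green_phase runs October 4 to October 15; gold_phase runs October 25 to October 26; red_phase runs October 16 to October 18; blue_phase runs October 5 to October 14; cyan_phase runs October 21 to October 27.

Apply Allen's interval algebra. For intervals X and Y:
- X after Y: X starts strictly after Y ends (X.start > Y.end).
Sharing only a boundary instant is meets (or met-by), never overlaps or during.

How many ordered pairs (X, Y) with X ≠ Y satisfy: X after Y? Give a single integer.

Checking all 42 ordered pairs for relation 'after'; matching pairs in alphabetical order:
(cyan_phase, blue_phase): cyan_phase after blue_phase ✓
(cyan_phase, green_phase): cyan_phase after green_phase ✓
(cyan_phase, red_phase): cyan_phase after red_phase ✓
(cyan_phase, silver_phase): cyan_phase after silver_phase ✓
(gold_phase, blue_phase): gold_phase after blue_phase ✓
(gold_phase, green_phase): gold_phase after green_phase ✓
(gold_phase, red_phase): gold_phase after red_phase ✓
(gold_phase, silver_phase): gold_phase after silver_phase ✓
(red_phase, blue_phase): red_phase after blue_phase ✓
(red_phase, green_phase): red_phase after green_phase ✓
Count: 10.

10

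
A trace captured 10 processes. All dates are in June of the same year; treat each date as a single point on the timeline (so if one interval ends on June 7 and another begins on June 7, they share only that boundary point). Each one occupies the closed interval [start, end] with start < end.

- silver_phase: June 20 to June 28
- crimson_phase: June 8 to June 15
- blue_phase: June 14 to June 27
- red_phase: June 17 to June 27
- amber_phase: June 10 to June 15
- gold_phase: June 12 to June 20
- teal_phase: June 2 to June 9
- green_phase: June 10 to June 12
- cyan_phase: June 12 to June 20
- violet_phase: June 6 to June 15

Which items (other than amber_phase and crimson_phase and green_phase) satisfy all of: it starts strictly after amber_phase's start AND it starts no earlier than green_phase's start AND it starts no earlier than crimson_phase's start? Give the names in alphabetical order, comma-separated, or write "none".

Conditions: its start is strictly after amber_phase's start (X.start > June 10) AND its start is no earlier than green_phase's start (X.start >= June 10) AND its start is no earlier than crimson_phase's start (X.start >= June 8).
blue_phase: start June 14 > June 10? ✓; start June 14 >= June 10? ✓; start June 14 >= June 8? ✓ → yes.
cyan_phase: start June 12 > June 10? ✓; start June 12 >= June 10? ✓; start June 12 >= June 8? ✓ → yes.
gold_phase: start June 12 > June 10? ✓; start June 12 >= June 10? ✓; start June 12 >= June 8? ✓ → yes.
red_phase: start June 17 > June 10? ✓; start June 17 >= June 10? ✓; start June 17 >= June 8? ✓ → yes.
silver_phase: start June 20 > June 10? ✓; start June 20 >= June 10? ✓; start June 20 >= June 8? ✓ → yes.
teal_phase: start June 2 > June 10? ✗; start June 2 >= June 10? ✗; start June 2 >= June 8? ✗ → no.
violet_phase: start June 6 > June 10? ✗; start June 6 >= June 10? ✗; start June 6 >= June 8? ✗ → no.
Result: blue_phase, cyan_phase, gold_phase, red_phase, silver_phase.

blue_phase, cyan_phase, gold_phase, red_phase, silver_phase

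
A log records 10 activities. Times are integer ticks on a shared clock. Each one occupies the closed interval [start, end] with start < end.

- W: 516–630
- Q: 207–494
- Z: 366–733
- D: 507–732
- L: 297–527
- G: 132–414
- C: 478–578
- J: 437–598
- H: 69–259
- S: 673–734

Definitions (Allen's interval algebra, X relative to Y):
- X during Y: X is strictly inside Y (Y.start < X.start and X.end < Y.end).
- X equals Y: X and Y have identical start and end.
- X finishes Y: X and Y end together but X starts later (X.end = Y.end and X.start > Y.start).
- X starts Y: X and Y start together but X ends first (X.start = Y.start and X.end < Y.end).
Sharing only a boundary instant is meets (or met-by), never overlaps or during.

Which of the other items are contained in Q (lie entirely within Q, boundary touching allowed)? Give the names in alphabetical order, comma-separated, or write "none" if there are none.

none

Target Q = [207, 494].
C [478, 578] → overlapped-by → no.
D [507, 732] → after → no.
G [132, 414] → overlaps → no.
H [69, 259] → overlaps → no.
J [437, 598] → overlapped-by → no.
L [297, 527] → overlapped-by → no.
S [673, 734] → after → no.
W [516, 630] → after → no.
Z [366, 733] → overlapped-by → no.
Result: none.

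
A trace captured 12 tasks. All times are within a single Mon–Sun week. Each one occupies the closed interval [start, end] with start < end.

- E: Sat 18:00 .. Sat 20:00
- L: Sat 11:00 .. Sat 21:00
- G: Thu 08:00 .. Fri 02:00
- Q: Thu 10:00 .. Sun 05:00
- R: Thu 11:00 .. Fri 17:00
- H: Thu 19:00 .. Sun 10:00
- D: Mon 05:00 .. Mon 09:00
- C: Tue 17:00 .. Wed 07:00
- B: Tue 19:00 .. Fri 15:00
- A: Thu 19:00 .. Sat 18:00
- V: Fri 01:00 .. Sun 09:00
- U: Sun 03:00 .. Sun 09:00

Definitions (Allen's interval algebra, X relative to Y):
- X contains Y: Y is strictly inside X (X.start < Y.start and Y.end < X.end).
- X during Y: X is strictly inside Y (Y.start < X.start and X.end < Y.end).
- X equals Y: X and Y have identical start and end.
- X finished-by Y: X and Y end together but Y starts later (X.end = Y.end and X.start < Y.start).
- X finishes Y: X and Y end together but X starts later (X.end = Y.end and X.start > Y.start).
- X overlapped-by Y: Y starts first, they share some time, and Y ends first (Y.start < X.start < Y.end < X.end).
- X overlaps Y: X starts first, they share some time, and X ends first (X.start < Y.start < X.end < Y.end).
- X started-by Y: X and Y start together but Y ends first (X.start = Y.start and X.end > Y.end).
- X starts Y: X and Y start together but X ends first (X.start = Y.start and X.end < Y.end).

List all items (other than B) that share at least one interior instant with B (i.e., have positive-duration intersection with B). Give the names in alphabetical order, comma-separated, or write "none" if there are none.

A, C, G, H, Q, R, V

Target B = [Tue 19:00, Fri 15:00].
A [Thu 19:00, Sat 18:00] → overlapped-by → yes.
C [Tue 17:00, Wed 07:00] → overlaps → yes.
D [Mon 05:00, Mon 09:00] → before → no.
E [Sat 18:00, Sat 20:00] → after → no.
G [Thu 08:00, Fri 02:00] → during → yes.
H [Thu 19:00, Sun 10:00] → overlapped-by → yes.
L [Sat 11:00, Sat 21:00] → after → no.
Q [Thu 10:00, Sun 05:00] → overlapped-by → yes.
R [Thu 11:00, Fri 17:00] → overlapped-by → yes.
U [Sun 03:00, Sun 09:00] → after → no.
V [Fri 01:00, Sun 09:00] → overlapped-by → yes.
Result: A, C, G, H, Q, R, V.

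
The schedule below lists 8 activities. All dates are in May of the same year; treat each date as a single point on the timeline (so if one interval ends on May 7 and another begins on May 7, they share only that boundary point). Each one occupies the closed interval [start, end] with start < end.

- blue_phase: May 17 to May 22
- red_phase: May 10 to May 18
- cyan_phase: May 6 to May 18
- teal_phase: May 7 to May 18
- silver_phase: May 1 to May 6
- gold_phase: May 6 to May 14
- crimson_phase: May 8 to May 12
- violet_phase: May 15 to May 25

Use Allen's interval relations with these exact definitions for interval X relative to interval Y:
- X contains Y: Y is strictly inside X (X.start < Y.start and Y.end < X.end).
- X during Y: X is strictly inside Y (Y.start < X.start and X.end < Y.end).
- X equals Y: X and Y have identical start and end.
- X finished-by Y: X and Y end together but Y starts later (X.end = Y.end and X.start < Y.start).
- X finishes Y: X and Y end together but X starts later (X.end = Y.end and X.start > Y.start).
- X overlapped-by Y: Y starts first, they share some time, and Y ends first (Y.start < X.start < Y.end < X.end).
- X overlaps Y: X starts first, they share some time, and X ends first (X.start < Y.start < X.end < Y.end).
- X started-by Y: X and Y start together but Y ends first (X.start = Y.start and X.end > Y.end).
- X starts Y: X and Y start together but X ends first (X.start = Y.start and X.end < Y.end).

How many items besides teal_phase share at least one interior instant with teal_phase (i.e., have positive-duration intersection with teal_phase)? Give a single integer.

Target teal_phase = [May 7, May 18].
blue_phase [May 17, May 22] → overlapped-by → counts.
crimson_phase [May 8, May 12] → during → counts.
cyan_phase [May 6, May 18] → finished-by → counts.
gold_phase [May 6, May 14] → overlaps → counts.
red_phase [May 10, May 18] → finishes → counts.
silver_phase [May 1, May 6] → before → no.
violet_phase [May 15, May 25] → overlapped-by → counts.
Total: 6.

6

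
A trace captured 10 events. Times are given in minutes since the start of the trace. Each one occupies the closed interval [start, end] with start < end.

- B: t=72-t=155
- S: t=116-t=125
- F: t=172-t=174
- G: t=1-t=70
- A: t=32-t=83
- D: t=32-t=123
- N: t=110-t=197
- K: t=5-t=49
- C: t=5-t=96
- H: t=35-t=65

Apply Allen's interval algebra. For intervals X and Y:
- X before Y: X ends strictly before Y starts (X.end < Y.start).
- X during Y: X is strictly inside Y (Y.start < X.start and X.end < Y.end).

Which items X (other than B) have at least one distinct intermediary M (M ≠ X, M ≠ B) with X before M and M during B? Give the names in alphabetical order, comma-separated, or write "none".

A, C, G, H, K

Target B = [t=72, t=155].
Intermediaries M with M during B: S.
Via S — items with X before S: A, C, G, H, K.
Union: A, C, G, H, K.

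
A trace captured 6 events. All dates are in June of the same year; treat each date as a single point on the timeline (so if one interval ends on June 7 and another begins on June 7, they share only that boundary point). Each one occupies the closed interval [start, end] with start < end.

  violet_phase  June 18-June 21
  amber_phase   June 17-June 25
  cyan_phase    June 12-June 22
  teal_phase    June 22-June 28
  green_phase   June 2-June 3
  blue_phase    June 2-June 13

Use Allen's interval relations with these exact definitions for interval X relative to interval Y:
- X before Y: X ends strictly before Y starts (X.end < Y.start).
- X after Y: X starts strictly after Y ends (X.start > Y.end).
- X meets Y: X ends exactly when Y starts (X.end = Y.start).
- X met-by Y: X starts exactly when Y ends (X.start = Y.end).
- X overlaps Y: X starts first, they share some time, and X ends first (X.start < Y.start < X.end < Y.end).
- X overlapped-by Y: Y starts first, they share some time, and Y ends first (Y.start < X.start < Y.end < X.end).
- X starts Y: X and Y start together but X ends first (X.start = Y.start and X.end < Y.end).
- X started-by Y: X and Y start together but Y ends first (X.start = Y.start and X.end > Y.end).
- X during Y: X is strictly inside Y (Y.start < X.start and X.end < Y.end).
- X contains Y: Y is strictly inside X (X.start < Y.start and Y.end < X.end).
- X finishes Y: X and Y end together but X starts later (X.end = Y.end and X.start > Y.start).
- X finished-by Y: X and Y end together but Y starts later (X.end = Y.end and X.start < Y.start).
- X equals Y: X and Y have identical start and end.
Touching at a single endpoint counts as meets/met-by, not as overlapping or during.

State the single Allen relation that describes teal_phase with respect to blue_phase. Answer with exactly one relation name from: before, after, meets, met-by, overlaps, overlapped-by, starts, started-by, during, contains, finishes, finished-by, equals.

after

teal_phase = [June 22, June 28]; blue_phase = [June 2, June 13].
Compare endpoints: teal_phase.start > blue_phase.start, teal_phase.start > blue_phase.end, teal_phase.end > blue_phase.start, teal_phase.end > blue_phase.end.
That pattern is 'after'.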